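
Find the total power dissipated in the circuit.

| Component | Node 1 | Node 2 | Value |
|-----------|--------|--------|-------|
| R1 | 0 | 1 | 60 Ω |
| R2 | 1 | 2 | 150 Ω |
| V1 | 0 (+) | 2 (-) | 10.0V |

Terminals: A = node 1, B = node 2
Nodal analysis, taking node 2 as the 0 V reference.
Source V1 fixes V_0 = 10 V.
KCL at each unknown node (sum of currents leaving = 0; resistances in Ω):
  Node 1: (V_1 - 10)/60 + (V_1 - 0)/150 = 0
Collecting terms: 0.02333 × V_1 = 0.1667  =>  V_1 = 7.143 V
Power in each resistor, P = (ΔV)²/R:
  P_R1 = (10 - 7.143)²/60 = 0.1361 W
  P_R2 = (7.143 - 0)²/150 = 0.3401 W
P_total = P_R1 + P_R2 = 0.4762 W

Final answer: 0.4762 W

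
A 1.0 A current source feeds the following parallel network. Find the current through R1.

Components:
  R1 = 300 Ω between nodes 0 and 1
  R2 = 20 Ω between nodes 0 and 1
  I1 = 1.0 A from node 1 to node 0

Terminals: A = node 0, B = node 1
All resistors sit directly between nodes 0 and 1, so they are in parallel and share one voltage V; the full source current 1 A splits among them.
1/R_par = 1/300 + 1/20 = 0.05333 S  =>  R_par = 18.75 Ω
V = I × R_par = 1 × 18.75 = 18.75 V
I_R1 = V/R1 = 18.75/300 = 0.0625 A

Final answer: 0.0625 A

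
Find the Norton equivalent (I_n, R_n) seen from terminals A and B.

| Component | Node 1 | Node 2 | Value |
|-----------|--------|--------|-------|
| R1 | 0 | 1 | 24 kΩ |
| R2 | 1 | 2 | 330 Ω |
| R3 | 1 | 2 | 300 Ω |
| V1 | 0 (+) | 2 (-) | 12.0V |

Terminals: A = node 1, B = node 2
Find the Thévenin equivalent first; then I_n = V_th/R_th and R_n = R_th.
Step 1 — V_th is the open-circuit voltage V_A - V_B (nothing connected across the terminals).
Nodal analysis, taking node 2 as the 0 V reference.
Source V1 fixes V_0 = 12 V.
KCL at each unknown node (sum of currents leaving = 0; resistances in Ω):
  Node 1: (V_1 - 12)/24000 + (V_1 - 0)/330 + (V_1 - 0)/300 = 0
Collecting terms: 0.006405 × V_1 = 0.0005  =>  V_1 = 0.07806 V
V_th = V_1 - V_2 = 0.07806 - 0 = 0.07806 V
Step 2 — R_th: zero the source — replace V1 by a short circuit (node 2 merges into node 0) — and find the resistance seen between A (node 1) and B (node 0).
Reduce the network between node 1 (A) and node 0 (B) by series/parallel combination:
  Rp1 = R1 ‖ R2 ‖ R3 (parallel, all between nodes 0 and 1) = 1/(1/24000 + 1/330 + 1/300) = 156.1 Ω
R_th = 156.1 Ω
I_n = V_th/R_th = 0.07806/156.1 = 0.0005 A, and R_n = R_th = 156.1 Ω

Final answer: I_n = 0.0005 A, R_n = 156.1 Ω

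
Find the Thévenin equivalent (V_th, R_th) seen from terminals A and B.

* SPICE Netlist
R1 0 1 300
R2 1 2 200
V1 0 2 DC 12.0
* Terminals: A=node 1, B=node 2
Step 1 — V_th is the open-circuit voltage V_A - V_B (nothing connected across the terminals).
Nodal analysis, taking node 2 as the 0 V reference.
Source V1 fixes V_0 = 12 V.
KCL at each unknown node (sum of currents leaving = 0; resistances in Ω):
  Node 1: (V_1 - 12)/300 + (V_1 - 0)/200 = 0
Collecting terms: 0.008333 × V_1 = 0.04  =>  V_1 = 4.8 V
V_th = V_1 - V_2 = 4.8 - 0 = 4.8 V
Step 2 — R_th: zero the source — replace V1 by a short circuit (node 2 merges into node 0) — and find the resistance seen between A (node 1) and B (node 0).
Reduce the network between node 1 (A) and node 0 (B) by series/parallel combination:
  Rp1 = R1 ‖ R2 (parallel, both between nodes 0 and 1) = 1/(1/300 + 1/200) = 120 Ω
R_th = 120 Ω

Final answer: V_th = 4.8 V, R_th = 120 Ω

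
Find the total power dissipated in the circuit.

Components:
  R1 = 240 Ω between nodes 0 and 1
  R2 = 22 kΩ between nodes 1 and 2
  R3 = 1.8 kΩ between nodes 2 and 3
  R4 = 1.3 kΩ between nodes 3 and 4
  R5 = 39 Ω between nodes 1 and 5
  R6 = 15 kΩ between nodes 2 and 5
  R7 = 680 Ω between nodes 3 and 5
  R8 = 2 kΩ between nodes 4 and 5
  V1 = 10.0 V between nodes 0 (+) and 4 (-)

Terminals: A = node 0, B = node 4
Nodal analysis, taking node 4 as the 0 V reference.
Source V1 fixes V_0 = 10 V.
KCL at each unknown node (sum of currents leaving = 0; resistances in Ω):
  Node 1: (V_1 - 10)/240 + (V_1 - V_2)/22000 + (V_1 - V_5)/39 = 0
  Node 2: (V_2 - V_1)/22000 + (V_2 - V_3)/1800 + (V_2 - V_5)/15000 = 0
  Node 3: (V_3 - V_2)/1800 + (V_3 - 0)/1300 + (V_3 - V_5)/680 = 0
  Node 5: (V_5 - V_1)/39 + (V_5 - V_2)/15000 + (V_5 - V_3)/680 + (V_5 - 0)/2000 = 0
Collecting terms (coefficients in siemens):
  0.02985·V_1 - 0.00004545·V_2 - 0.02564·V_5 = 0.04167
  0.0006677·V_2 - 0.00004545·V_1 - 0.0005556·V_3 - 0.00006667·V_5 = 0
  0.002795·V_3 - 0.0005556·V_2 - 0.001471·V_5 = 0
  0.02768·V_5 - 0.02564·V_1 - 0.00006667·V_2 - 0.001471·V_3 = 0
Solving these 4 simultaneous equations (Gaussian elimination) gives:
  V_1 = 8.099 V, V_2 = 5.681 V, V_3 = 5.23 V, V_5 = 7.795 V
Power in each resistor, P = (ΔV)²/R:
  P_R1 = (10 - 8.099)²/240 = 0.01505 W
  P_R2 = (8.099 - 5.681)²/22000 = 0.0002658 W
  P_R3 = (5.681 - 5.23)²/1800 = 0.0001132 W
  P_R4 = (5.23 - 0)²/1300 = 0.02104 W
  P_R5 = (8.099 - 7.795)²/39 = 0.002379 W
  P_R6 = (5.681 - 7.795)²/15000 = 0.0002978 W
  P_R7 = (5.23 - 7.795)²/680 = 0.009675 W
  P_R8 = (0 - 7.795)²/2000 = 0.03038 W
P_total = P_R1 + P_R2 + P_R3 + P_R4 + P_R5 + P_R6 + P_R7 + P_R8 = 0.0792 W

Final answer: 0.0792 W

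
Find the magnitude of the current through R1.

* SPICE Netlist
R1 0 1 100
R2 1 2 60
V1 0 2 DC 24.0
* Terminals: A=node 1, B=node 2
Nodal analysis, taking node 2 as the 0 V reference.
Source V1 fixes V_0 = 24 V.
KCL at each unknown node (sum of currents leaving = 0; resistances in Ω):
  Node 1: (V_1 - 24)/100 + (V_1 - 0)/60 = 0
Collecting terms: 0.02667 × V_1 = 0.24  =>  V_1 = 9 V
I_R1 = (V_0 - V_1)/R1 = (24 - 9)/100 = 0.15 A
|I_R1| = 0.15 A

Final answer: |I_R1| = 0.15 A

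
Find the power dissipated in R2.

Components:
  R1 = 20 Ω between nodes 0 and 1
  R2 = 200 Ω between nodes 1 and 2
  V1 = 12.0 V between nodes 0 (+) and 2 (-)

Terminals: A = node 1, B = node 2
Nodal analysis, taking node 2 as the 0 V reference.
Source V1 fixes V_0 = 12 V.
KCL at each unknown node (sum of currents leaving = 0; resistances in Ω):
  Node 1: (V_1 - 12)/20 + (V_1 - 0)/200 = 0
Collecting terms: 0.055 × V_1 = 0.6  =>  V_1 = 10.91 V
I_R2 = (V_1 - V_2)/R2 = (10.91 - 0)/200 = 0.05455 A
P_R2 = I_R2² × R2 = (0.05455)² × 200 = 0.595 W

Final answer: 0.595 W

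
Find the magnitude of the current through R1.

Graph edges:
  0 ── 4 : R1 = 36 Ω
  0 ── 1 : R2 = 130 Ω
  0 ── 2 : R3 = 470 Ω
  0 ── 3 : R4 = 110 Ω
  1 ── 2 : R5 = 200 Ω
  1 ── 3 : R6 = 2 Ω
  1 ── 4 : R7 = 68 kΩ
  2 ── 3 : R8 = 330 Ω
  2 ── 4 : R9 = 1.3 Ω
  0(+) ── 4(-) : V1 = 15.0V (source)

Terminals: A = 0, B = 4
Nodal analysis, taking node 4 as the 0 V reference.
Source V1 fixes V_0 = 15 V.
KCL at each unknown node (sum of currents leaving = 0; resistances in Ω):
  Node 1: (V_1 - 15)/130 + (V_1 - V_2)/200 + (V_1 - V_3)/2 + (V_1 - 0)/68000 = 0
  Node 2: (V_2 - 15)/470 + (V_2 - V_1)/200 + (V_2 - V_3)/330 + (V_2 - 0)/1.3 = 0
  Node 3: (V_3 - 15)/110 + (V_3 - V_1)/2 + (V_3 - V_2)/330 = 0
Collecting terms (coefficients in siemens):
  0.5127·V_1 - 0.005·V_2 - 0.5·V_3 = 0.1154
  0.7794·V_2 - 0.005·V_1 - 0.00303·V_3 = 0.03191
  0.5121·V_3 - 0.5·V_1 - 0.00303·V_2 = 0.1364
Solving these 3 simultaneous equations (Gaussian elimination) gives:
  V_1 = 10.17 V, V_2 = 0.1459 V, V_3 = 10.2 V
I_R1 = (V_0 - V_4)/R1 = (15 - 0)/36 = 0.4167 A
|I_R1| = 0.4167 A

Final answer: |I_R1| = 0.4167 A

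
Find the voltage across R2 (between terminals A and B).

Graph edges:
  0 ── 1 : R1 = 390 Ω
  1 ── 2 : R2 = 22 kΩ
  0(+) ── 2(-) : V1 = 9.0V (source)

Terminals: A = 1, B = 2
R1 and R2 are in series across V1 (node 0 → node 1 → node 2), and the output A–B is taken across R2, so this is a voltage divider.
Series current: I = V1/(R1 + R2) = 9/(390 + 22000) = 9/22390 = 0.000402 A
V_R2 = I × R2 = V1 × R2/(R1 + R2) = 9 × 22000/22390 = 8.843 V

Final answer: 8.843 V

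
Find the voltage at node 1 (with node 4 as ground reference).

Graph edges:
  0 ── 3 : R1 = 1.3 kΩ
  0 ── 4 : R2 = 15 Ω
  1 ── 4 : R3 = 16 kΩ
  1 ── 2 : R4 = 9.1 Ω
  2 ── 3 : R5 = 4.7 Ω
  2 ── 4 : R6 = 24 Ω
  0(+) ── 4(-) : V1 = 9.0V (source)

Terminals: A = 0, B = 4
Nodal analysis, taking node 4 as the 0 V reference.
Source V1 fixes V_0 = 9 V.
KCL at each unknown node (sum of currents leaving = 0; resistances in Ω):
  Node 1: (V_1 - 0)/16000 + (V_1 - V_2)/9.1 = 0
  Node 2: (V_2 - V_1)/9.1 + (V_2 - V_3)/4.7 + (V_2 - 0)/24 = 0
  Node 3: (V_3 - 9)/1300 + (V_3 - V_2)/4.7 = 0
Collecting terms (coefficients in siemens):
  0.11·V_1 - 0.1099·V_2 = 0
  0.3643·V_2 - 0.1099·V_1 - 0.2128·V_3 = 0
  0.2135·V_3 - 0.2128·V_2 = 0.006923
Solving these 3 simultaneous equations (Gaussian elimination) gives:
  V_1 = 0.1622 V, V_2 = 0.1623 V, V_3 = 0.1942 V
The requested potential is V_1 = 0.1622 V.

Final answer: V_1 = 0.1622 V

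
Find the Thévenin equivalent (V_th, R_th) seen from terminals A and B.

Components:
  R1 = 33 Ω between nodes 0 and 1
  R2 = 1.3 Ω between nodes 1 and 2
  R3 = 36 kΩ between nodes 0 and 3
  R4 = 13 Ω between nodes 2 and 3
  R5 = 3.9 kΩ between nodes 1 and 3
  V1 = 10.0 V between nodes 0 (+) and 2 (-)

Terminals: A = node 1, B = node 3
Step 1 — V_th is the open-circuit voltage V_A - V_B (nothing connected across the terminals).
Nodal analysis, taking node 2 as the 0 V reference.
Source V1 fixes V_0 = 10 V.
KCL at each unknown node (sum of currents leaving = 0; resistances in Ω):
  Node 1: (V_1 - 10)/33 + (V_1 - 0)/1.3 + (V_1 - V_3)/3900 = 0
  Node 3: (V_3 - 10)/36000 + (V_3 - 0)/13 + (V_3 - V_1)/3900 = 0
Collecting terms (coefficients in siemens):
  0.7998·V_1 - 0.0002564·V_3 = 0.303
  0.07721·V_3 - 0.0002564·V_1 = 0.0002778
Determinant D = (0.7998)(0.07721) - (-0.0002564)(-0.0002564) = 0.06175
V_1 = [(0.303)(0.07721) - (-0.0002564)(0.0002778)]/D = 0.3789 V
V_3 = [(0.7998)(0.0002778) - (0.303)(-0.0002564)]/D = 0.004856 V
V_th = V_1 - V_3 = 0.3789 - 0.004856 = 0.374 V
Step 2 — R_th: zero the source — replace V1 by a short circuit (node 2 merges into node 0) — and find the resistance seen between A (node 1) and B (node 3).
Reduce the network between node 1 (A) and node 3 (B) by series/parallel combination:
  Rp1 = R1 ‖ R2 (parallel, both between nodes 0 and 1) = 1/(1/33 + 1/1.3) = 1.251 Ω
  Rp2 = R3 ‖ R4 (parallel, both between nodes 0 and 3) = 1/(1/36000 + 1/13) = 13 Ω
  Rs1 = Rp1 + Rp2 (series, joined only at node 0) = 1.251 + 13 = 14.25 Ω
  Rp3 = R5 ‖ Rs1 (parallel, both between nodes 1 and 3) = 1/(1/3900 + 1/14.25) = 14.19 Ω
R_th = 14.19 Ω

Final answer: V_th = 0.374 V, R_th = 14.19 Ω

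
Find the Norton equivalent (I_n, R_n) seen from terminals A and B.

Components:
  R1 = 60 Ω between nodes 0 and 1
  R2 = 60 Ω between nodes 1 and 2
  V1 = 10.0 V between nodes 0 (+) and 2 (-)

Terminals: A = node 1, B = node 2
Find the Thévenin equivalent first; then I_n = V_th/R_th and R_n = R_th.
Step 1 — V_th is the open-circuit voltage V_A - V_B (nothing connected across the terminals).
Nodal analysis, taking node 2 as the 0 V reference.
Source V1 fixes V_0 = 10 V.
KCL at each unknown node (sum of currents leaving = 0; resistances in Ω):
  Node 1: (V_1 - 10)/60 + (V_1 - 0)/60 = 0
Collecting terms: 0.03333 × V_1 = 0.1667  =>  V_1 = 5 V
V_th = V_1 - V_2 = 5 - 0 = 5 V
Step 2 — R_th: zero the source — replace V1 by a short circuit (node 2 merges into node 0) — and find the resistance seen between A (node 1) and B (node 0).
Reduce the network between node 1 (A) and node 0 (B) by series/parallel combination:
  Rp1 = R1 ‖ R2 (parallel, both between nodes 0 and 1) = 1/(1/60 + 1/60) = 30 Ω
R_th = 30 Ω
I_n = V_th/R_th = 5/30 = 0.1667 A, and R_n = R_th = 30 Ω

Final answer: I_n = 0.1667 A, R_n = 30 Ω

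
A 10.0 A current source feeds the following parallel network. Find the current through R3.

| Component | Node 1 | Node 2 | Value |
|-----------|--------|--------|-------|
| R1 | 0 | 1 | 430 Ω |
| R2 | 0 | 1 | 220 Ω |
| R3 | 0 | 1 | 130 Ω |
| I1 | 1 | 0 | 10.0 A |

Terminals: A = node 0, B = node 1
All resistors sit directly between nodes 0 and 1, so they are in parallel and share one voltage V; the full source current 10 A splits among them.
1/R_par = 1/430 + 1/220 + 1/130 = 0.01456 S  =>  R_par = 68.67 Ω
V = I × R_par = 10 × 68.67 = 686.7 V
I_R3 = V/R3 = 686.7/130 = 5.282 A

Final answer: 5.282 A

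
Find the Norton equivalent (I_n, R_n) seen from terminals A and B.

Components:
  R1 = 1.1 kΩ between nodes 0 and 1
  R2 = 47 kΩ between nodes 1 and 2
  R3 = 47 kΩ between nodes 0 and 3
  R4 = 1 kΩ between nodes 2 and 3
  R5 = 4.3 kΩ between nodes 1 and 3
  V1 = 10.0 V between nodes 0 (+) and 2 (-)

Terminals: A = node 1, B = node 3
Find the Thévenin equivalent first; then I_n = V_th/R_th and R_n = R_th.
Step 1 — V_th is the open-circuit voltage V_A - V_B (nothing connected across the terminals).
Nodal analysis, taking node 2 as the 0 V reference.
Source V1 fixes V_0 = 10 V.
KCL at each unknown node (sum of currents leaving = 0; resistances in Ω):
  Node 1: (V_1 - 10)/1100 + (V_1 - 0)/47000 + (V_1 - V_3)/4300 = 0
  Node 3: (V_3 - 10)/47000 + (V_3 - 0)/1000 + (V_3 - V_1)/4300 = 0
Collecting terms (coefficients in siemens):
  0.001163·V_1 - 0.0002326·V_3 = 0.009091
  0.001254·V_3 - 0.0002326·V_1 = 0.0002128
Determinant D = (0.001163)(0.001254) - (-0.0002326)(-0.0002326) = 0.000001404
V_1 = [(0.009091)(0.001254) - (-0.0002326)(0.0002128)]/D = 8.154 V
V_3 = [(0.001163)(0.0002128) - (0.009091)(-0.0002326)]/D = 1.682 V
V_th = V_1 - V_3 = 8.154 - 1.682 = 6.472 V
Step 2 — R_th: zero the source — replace V1 by a short circuit (node 2 merges into node 0) — and find the resistance seen between A (node 1) and B (node 3).
Reduce the network between node 1 (A) and node 3 (B) by series/parallel combination:
  Rp1 = R1 ‖ R2 (parallel, both between nodes 0 and 1) = 1/(1/1100 + 1/47000) = 1075 Ω
  Rp2 = R3 ‖ R4 (parallel, both between nodes 0 and 3) = 1/(1/47000 + 1/1000) = 979.2 Ω
  Rs1 = Rp1 + Rp2 (series, joined only at node 0) = 1075 + 979.2 = 2054 Ω
  Rp3 = R5 ‖ Rs1 (parallel, both between nodes 1 and 3) = 1/(1/4300 + 1/2054) = 1390 Ω
R_th = 1.39 kΩ
I_n = V_th/R_th = 6.472/1390 = 0.004656 A, and R_n = R_th = 1.39 kΩ

Final answer: I_n = 0.004656 A, R_n = 1.39 kΩ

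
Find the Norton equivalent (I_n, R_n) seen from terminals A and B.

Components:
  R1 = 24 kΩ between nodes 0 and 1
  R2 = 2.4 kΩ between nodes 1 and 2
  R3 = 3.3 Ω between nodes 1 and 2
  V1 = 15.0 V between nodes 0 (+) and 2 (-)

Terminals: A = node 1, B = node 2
Find the Thévenin equivalent first; then I_n = V_th/R_th and R_n = R_th.
Step 1 — V_th is the open-circuit voltage V_A - V_B (nothing connected across the terminals).
Nodal analysis, taking node 2 as the 0 V reference.
Source V1 fixes V_0 = 15 V.
KCL at each unknown node (sum of currents leaving = 0; resistances in Ω):
  Node 1: (V_1 - 15)/24000 + (V_1 - 0)/2400 + (V_1 - 0)/3.3 = 0
Collecting terms: 0.3035 × V_1 = 0.000625  =>  V_1 = 0.002059 V
V_th = V_1 - V_2 = 0.002059 - 0 = 0.002059 V
Step 2 — R_th: zero the source — replace V1 by a short circuit (node 2 merges into node 0) — and find the resistance seen between A (node 1) and B (node 0).
Reduce the network between node 1 (A) and node 0 (B) by series/parallel combination:
  Rp1 = R1 ‖ R2 ‖ R3 (parallel, all between nodes 0 and 1) = 1/(1/24000 + 1/2400 + 1/3.3) = 3.295 Ω
R_th = 3.295 Ω
I_n = V_th/R_th = 0.002059/3.295 = 0.000625 A, and R_n = R_th = 3.295 Ω

Final answer: I_n = 0.000625 A, R_n = 3.295 Ω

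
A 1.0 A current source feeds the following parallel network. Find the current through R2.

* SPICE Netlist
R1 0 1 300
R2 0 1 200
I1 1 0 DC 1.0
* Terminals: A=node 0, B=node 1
All resistors sit directly between nodes 0 and 1, so they are in parallel and share one voltage V; the full source current 1 A splits among them.
1/R_par = 1/300 + 1/200 = 0.008333 S  =>  R_par = 120 Ω
V = I × R_par = 1 × 120 = 120 V
I_R2 = V/R2 = 120/200 = 0.6 A

Final answer: 0.6 A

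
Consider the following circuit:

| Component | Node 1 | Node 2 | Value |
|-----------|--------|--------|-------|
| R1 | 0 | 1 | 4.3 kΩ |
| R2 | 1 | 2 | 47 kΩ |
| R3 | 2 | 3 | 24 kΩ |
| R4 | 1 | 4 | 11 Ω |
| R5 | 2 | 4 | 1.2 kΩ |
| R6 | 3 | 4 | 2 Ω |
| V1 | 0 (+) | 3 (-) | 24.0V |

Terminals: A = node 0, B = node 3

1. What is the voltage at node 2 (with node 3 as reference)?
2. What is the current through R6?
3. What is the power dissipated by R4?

Nodal analysis, taking node 3 as the 0 V reference.
Source V1 fixes V_0 = 24 V.
KCL at each unknown node (sum of currents leaving = 0; resistances in Ω):
  Node 1: (V_1 - 24)/4300 + (V_1 - V_2)/47000 + (V_1 - V_4)/11 = 0
  Node 2: (V_2 - V_1)/47000 + (V_2 - 0)/24000 + (V_2 - V_4)/1200 = 0
  Node 4: (V_4 - V_1)/11 + (V_4 - V_2)/1200 + (V_4 - 0)/2 = 0
Collecting terms (coefficients in siemens):
  0.09116·V_1 - 0.00002128·V_2 - 0.09091·V_4 = 0.005581
  0.0008963·V_2 - 0.00002128·V_1 - 0.0008333·V_4 = 0
  0.5917·V_4 - 0.09091·V_1 - 0.0008333·V_2 = 0
Solving these 3 simultaneous equations (Gaussian elimination) gives:
  V_1 = 0.07232 V, V_2 = 0.01206 V, V_4 = 0.01113 V
Part 1:
  Read off the nodal solution: V_2 = 0.01206 V
Part 2:
  I_R6 = (V_3 - V_4)/R6 = (0 - 0.01113)/2 = -0.005564 A
  Magnitude: I_R6 = 0.005564 A
Part 3:
  I_R4 = (V_1 - V_4)/R4 = (0.07232 - 0.01113)/11 = 0.005563 A
  P_R4 = I_R4² × R4 = (0.005563)² × 11 = 0.0003405 W

Final answers:
1. V_2 = 0.01206 V
2. I_R6 = 0.005564 A
3. P_R4 = 0.0003405 W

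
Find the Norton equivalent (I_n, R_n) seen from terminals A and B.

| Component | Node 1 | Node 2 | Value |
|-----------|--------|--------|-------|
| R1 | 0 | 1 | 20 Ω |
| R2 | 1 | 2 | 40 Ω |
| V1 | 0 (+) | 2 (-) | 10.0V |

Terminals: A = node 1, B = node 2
Find the Thévenin equivalent first; then I_n = V_th/R_th and R_n = R_th.
Step 1 — V_th is the open-circuit voltage V_A - V_B (nothing connected across the terminals).
Nodal analysis, taking node 2 as the 0 V reference.
Source V1 fixes V_0 = 10 V.
KCL at each unknown node (sum of currents leaving = 0; resistances in Ω):
  Node 1: (V_1 - 10)/20 + (V_1 - 0)/40 = 0
Collecting terms: 0.075 × V_1 = 0.5  =>  V_1 = 6.667 V
V_th = V_1 - V_2 = 6.667 - 0 = 6.667 V
Step 2 — R_th: zero the source — replace V1 by a short circuit (node 2 merges into node 0) — and find the resistance seen between A (node 1) and B (node 0).
Reduce the network between node 1 (A) and node 0 (B) by series/parallel combination:
  Rp1 = R1 ‖ R2 (parallel, both between nodes 0 and 1) = 1/(1/20 + 1/40) = 13.33 Ω
R_th = 13.33 Ω
I_n = V_th/R_th = 6.667/13.33 = 0.5 A, and R_n = R_th = 13.33 Ω

Final answer: I_n = 0.5 A, R_n = 13.33 Ω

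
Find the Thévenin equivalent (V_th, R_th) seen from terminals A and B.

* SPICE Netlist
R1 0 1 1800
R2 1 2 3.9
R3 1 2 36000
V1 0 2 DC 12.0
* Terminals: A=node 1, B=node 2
Step 1 — V_th is the open-circuit voltage V_A - V_B (nothing connected across the terminals).
Nodal analysis, taking node 2 as the 0 V reference.
Source V1 fixes V_0 = 12 V.
KCL at each unknown node (sum of currents leaving = 0; resistances in Ω):
  Node 1: (V_1 - 12)/1800 + (V_1 - 0)/3.9 + (V_1 - 0)/36000 = 0
Collecting terms: 0.257 × V_1 = 0.006667  =>  V_1 = 0.02594 V
V_th = V_1 - V_2 = 0.02594 - 0 = 0.02594 V
Step 2 — R_th: zero the source — replace V1 by a short circuit (node 2 merges into node 0) — and find the resistance seen between A (node 1) and B (node 0).
Reduce the network between node 1 (A) and node 0 (B) by series/parallel combination:
  Rp1 = R1 ‖ R2 ‖ R3 (parallel, all between nodes 0 and 1) = 1/(1/1800 + 1/3.9 + 1/36000) = 3.891 Ω
R_th = 3.891 Ω

Final answer: V_th = 0.02594 V, R_th = 3.891 Ω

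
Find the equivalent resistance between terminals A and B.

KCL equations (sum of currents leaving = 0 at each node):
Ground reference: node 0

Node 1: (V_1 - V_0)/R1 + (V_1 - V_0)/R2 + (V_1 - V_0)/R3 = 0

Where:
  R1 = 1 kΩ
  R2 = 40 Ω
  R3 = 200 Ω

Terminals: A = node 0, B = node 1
Reduce the network between node 0 (A) and node 1 (B) by series/parallel combination:
  Rp1 = R1 ‖ R2 ‖ R3 (parallel, all between nodes 0 and 1) = 1/(1/1000 + 1/40 + 1/200) = 32.26 Ω
R_eq = 32.26 Ω

Final answer: 32.26 Ω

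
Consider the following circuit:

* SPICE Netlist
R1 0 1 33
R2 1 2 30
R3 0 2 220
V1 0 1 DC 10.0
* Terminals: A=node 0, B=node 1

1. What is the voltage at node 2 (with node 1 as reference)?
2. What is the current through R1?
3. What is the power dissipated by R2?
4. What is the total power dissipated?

Nodal analysis, taking node 1 as the 0 V reference.
Source V1 fixes V_0 = 10 V.
KCL at each unknown node (sum of currents leaving = 0; resistances in Ω):
  Node 2: (V_2 - 0)/30 + (V_2 - 10)/220 = 0
Collecting terms: 0.03788 × V_2 = 0.04545  =>  V_2 = 1.2 V
Part 1:
  Read off the nodal solution: V_2 = 1.2 V
Part 2:
  I_R1 = (V_0 - V_1)/R1 = (10 - 0)/33 = 0.303 A
  Magnitude: I_R1 = 0.303 A
Part 3:
  I_R2 = (V_1 - V_2)/R2 = (0 - 1.2)/30 = -0.04 A
  P_R2 = I_R2² × R2 = (-0.04)² × 30 = 0.048 W
Part 4:
  Power in each resistor, P = (ΔV)²/R:
    P_R1 = (10 - 0)²/33 = 3.03 W
    P_R2 = (0 - 1.2)²/30 = 0.048 W
    P_R3 = (10 - 1.2)²/220 = 0.352 W
  P_total = P_R1 + P_R2 + P_R3 = 3.43 W

Final answers:
1. V_2 = 1.2 V
2. I_R1 = 0.303 A
3. P_R2 = 0.048 W
4. P_total = 3.43 W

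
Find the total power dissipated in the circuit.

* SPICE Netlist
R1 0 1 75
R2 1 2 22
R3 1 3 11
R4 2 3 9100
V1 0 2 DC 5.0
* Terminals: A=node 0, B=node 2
Nodal analysis, taking node 2 as the 0 V reference.
Source V1 fixes V_0 = 5 V.
KCL at each unknown node (sum of currents leaving = 0; resistances in Ω):
  Node 1: (V_1 - 5)/75 + (V_1 - 0)/22 + (V_1 - V_3)/11 = 0
  Node 3: (V_3 - V_1)/11 + (V_3 - 0)/9100 = 0
Collecting terms (coefficients in siemens):
  0.1497·V_1 - 0.09091·V_3 = 0.06667
  0.09102·V_3 - 0.09091·V_1 = 0
Determinant D = (0.1497)(0.09102) - (-0.09091)(-0.09091) = 0.005361
V_1 = [(0.06667)(0.09102) - (-0.09091)(0)]/D = 1.132 V
V_3 = [(0.1497)(0) - (0.06667)(-0.09091)]/D = 1.131 V
Power in each resistor, P = (ΔV)²/R:
  P_R1 = (5 - 1.132)²/75 = 0.1995 W
  P_R2 = (1.132 - 0)²/22 = 0.05824 W
  P_R3 = (1.132 - 1.131)²/11 = 0.0000001698 W
  P_R4 = (0 - 1.131)²/9100 = 0.0001405 W
P_total = P_R1 + P_R2 + P_R3 + P_R4 = 0.2579 W

Final answer: 0.2579 W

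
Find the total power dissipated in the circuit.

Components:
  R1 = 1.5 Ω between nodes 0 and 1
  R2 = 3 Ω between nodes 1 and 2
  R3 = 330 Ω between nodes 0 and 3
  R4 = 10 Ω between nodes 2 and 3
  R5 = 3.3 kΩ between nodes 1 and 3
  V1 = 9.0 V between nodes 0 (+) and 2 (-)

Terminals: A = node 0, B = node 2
Nodal analysis, taking node 2 as the 0 V reference.
Source V1 fixes V_0 = 9 V.
KCL at each unknown node (sum of currents leaving = 0; resistances in Ω):
  Node 1: (V_1 - 9)/1.5 + (V_1 - 0)/3 + (V_1 - V_3)/3300 = 0
  Node 3: (V_3 - 9)/330 + (V_3 - 0)/10 + (V_3 - V_1)/3300 = 0
Collecting terms (coefficients in siemens):
  1·V_1 - 0.000303·V_3 = 6
  0.1033·V_3 - 0.000303·V_1 = 0.02727
Determinant D = (1)(0.1033) - (-0.000303)(-0.000303) = 0.1034
V_1 = [(6)(0.1033) - (-0.000303)(0.02727)]/D = 5.998 V
V_3 = [(1)(0.02727) - (6)(-0.000303)]/D = 0.2815 V
Power in each resistor, P = (ΔV)²/R:
  P_R1 = (9 - 5.998)²/1.5 = 6.007 W
  P_R2 = (5.998 - 0)²/3 = 11.99 W
  P_R3 = (9 - 0.2815)²/330 = 0.2303 W
  P_R4 = (0 - 0.2815)²/10 = 0.007925 W
  P_R5 = (5.998 - 0.2815)²/3300 = 0.009903 W
P_total = P_R1 + P_R2 + P_R3 + P_R4 + P_R5 = 18.25 W

Final answer: 18.25 W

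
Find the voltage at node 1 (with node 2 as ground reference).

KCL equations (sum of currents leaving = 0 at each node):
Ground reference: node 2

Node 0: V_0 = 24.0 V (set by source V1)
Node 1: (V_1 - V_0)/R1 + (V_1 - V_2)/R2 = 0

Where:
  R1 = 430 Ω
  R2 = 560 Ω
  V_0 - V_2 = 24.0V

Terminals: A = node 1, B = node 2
Nodal analysis, taking node 2 as the 0 V reference.
Source V1 fixes V_0 = 24 V.
KCL at each unknown node (sum of currents leaving = 0; resistances in Ω):
  Node 1: (V_1 - 24)/430 + (V_1 - 0)/560 = 0
Collecting terms: 0.004111 × V_1 = 0.05581  =>  V_1 = 13.58 V
The requested potential is V_1 = 13.58 V.

Final answer: V_1 = 13.58 V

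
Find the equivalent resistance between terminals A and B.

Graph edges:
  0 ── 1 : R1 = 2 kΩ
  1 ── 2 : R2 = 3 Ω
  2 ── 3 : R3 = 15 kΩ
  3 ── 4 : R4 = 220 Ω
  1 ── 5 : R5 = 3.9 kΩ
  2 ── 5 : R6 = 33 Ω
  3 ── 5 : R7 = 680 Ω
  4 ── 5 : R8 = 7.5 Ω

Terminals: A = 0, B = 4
The network is not a plain series/parallel combination. Inject a 1 A test current into terminal A (node 0) and return it from terminal B (node 4); then R_eq = V_A / (1 A).
Nodal analysis, taking node 4 as the 0 V reference.
Current source I_test pushes 1 A into node 0 and draws it out of node 4.
KCL at each unknown node (sum of currents leaving = 0; resistances in Ω):
  Node 0: (V_0 - V_1)/2000 - 1 = 0
  Node 1: (V_1 - V_0)/2000 + (V_1 - V_2)/3 + (V_1 - V_5)/3900 = 0
  Node 2: (V_2 - V_1)/3 + (V_2 - V_3)/15000 + (V_2 - V_5)/33 = 0
  Node 3: (V_3 - V_2)/15000 + (V_3 - 0)/220 + (V_3 - V_5)/680 = 0
  Node 5: (V_5 - V_1)/3900 + (V_5 - V_2)/33 + (V_5 - V_3)/680 + (V_5 - 0)/7.5 = 0
Collecting terms (coefficients in siemens):
  0.0005·V_0 - 0.0005·V_1 = 1
  0.3341·V_1 - 0.0005·V_0 - 0.3333·V_2 - 0.0002564·V_5 = 0
  0.3637·V_2 - 0.3333·V_1 - 0.00006667·V_3 - 0.0303·V_5 = 0
  0.006083·V_3 - 0.00006667·V_2 - 0.001471·V_5 = 0
  0.1654·V_5 - 0.0002564·V_1 - 0.0303·V_2 - 0.001471·V_3 = 0
Solving these 5 simultaneous equations (Gaussian elimination) gives:
  V_0 = 2043 V, V_1 = 43.01 V, V_2 = 40.04 V, V_3 = 2.234 V
  V_5 = 7.424 V
R_eq = V_0 / 1 A = 2043 Ω = 2.043 kΩ

Final answer: 2.043 kΩ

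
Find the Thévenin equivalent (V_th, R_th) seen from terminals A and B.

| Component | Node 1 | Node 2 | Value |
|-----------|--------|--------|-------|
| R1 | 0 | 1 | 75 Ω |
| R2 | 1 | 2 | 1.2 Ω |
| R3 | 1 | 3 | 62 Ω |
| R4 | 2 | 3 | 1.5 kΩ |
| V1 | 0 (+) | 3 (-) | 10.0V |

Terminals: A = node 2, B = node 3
Step 1 — V_th is the open-circuit voltage V_A - V_B (nothing connected across the terminals).
Nodal analysis, taking node 3 as the 0 V reference.
Source V1 fixes V_0 = 10 V.
KCL at each unknown node (sum of currents leaving = 0; resistances in Ω):
  Node 1: (V_1 - 10)/75 + (V_1 - V_2)/1.2 + (V_1 - 0)/62 = 0
  Node 2: (V_2 - V_1)/1.2 + (V_2 - 0)/1500 = 0
Collecting terms (coefficients in siemens):
  0.8628·V_1 - 0.8333·V_2 = 0.1333
  0.834·V_2 - 0.8333·V_1 = 0
Determinant D = (0.8628)(0.834) - (-0.8333)(-0.8333) = 0.02513
V_1 = [(0.1333)(0.834) - (-0.8333)(0)]/D = 4.425 V
V_2 = [(0.8628)(0) - (0.1333)(-0.8333)]/D = 4.422 V
V_th = V_2 - V_3 = 4.422 - 0 = 4.422 V
Step 2 — R_th: zero the source — replace V1 by a short circuit (node 3 merges into node 0) — and find the resistance seen between A (node 2) and B (node 0).
Reduce the network between node 2 (A) and node 0 (B) by series/parallel combination:
  Rp1 = R1 ‖ R3 (parallel, both between nodes 0 and 1) = 1/(1/75 + 1/62) = 33.94 Ω
  Rs1 = R2 + Rp1 (series, joined only at node 1) = 1.2 + 33.94 = 35.14 Ω
  Rp2 = R4 ‖ Rs1 (parallel, both between nodes 0 and 2) = 1/(1/1500 + 1/35.14) = 34.34 Ω
R_th = 34.34 Ω

Final answer: V_th = 4.422 V, R_th = 34.34 Ω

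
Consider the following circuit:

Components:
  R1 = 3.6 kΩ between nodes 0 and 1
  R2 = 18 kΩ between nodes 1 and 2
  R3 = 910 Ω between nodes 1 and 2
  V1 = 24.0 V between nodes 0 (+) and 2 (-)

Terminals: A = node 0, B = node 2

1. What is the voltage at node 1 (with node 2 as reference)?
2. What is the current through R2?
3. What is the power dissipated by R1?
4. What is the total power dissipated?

Nodal analysis, taking node 2 as the 0 V reference.
Source V1 fixes V_0 = 24 V.
KCL at each unknown node (sum of currents leaving = 0; resistances in Ω):
  Node 1: (V_1 - 24)/3600 + (V_1 - 0)/18000 + (V_1 - 0)/910 = 0
Collecting terms: 0.001432 × V_1 = 0.006667  =>  V_1 = 4.655 V
Part 1:
  Read off the nodal solution: V_1 = 4.655 V
Part 2:
  I_R2 = (V_1 - V_2)/R2 = (4.655 - 0)/18000 = 0.0002586 A
  Magnitude: I_R2 = 0.0002586 A
Part 3:
  I_R1 = (V_0 - V_1)/R1 = (24 - 4.655)/3600 = 0.005374 A
  P_R1 = I_R1² × R1 = (0.005374)² × 3600 = 0.104 W
Part 4:
  Power in each resistor, P = (ΔV)²/R:
    P_R1 = (24 - 4.655)²/3600 = 0.104 W
    P_R2 = (4.655 - 0)²/18000 = 0.001204 W
    P_R3 = (4.655 - 0)²/910 = 0.02381 W
  P_total = P_R1 + P_R2 + P_R3 = 0.129 W

Final answers:
1. V_1 = 4.655 V
2. I_R2 = 0.0002586 A
3. P_R1 = 0.104 W
4. P_total = 0.129 W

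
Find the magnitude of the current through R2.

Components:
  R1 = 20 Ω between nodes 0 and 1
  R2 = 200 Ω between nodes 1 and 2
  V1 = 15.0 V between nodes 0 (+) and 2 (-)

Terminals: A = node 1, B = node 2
Nodal analysis, taking node 2 as the 0 V reference.
Source V1 fixes V_0 = 15 V.
KCL at each unknown node (sum of currents leaving = 0; resistances in Ω):
  Node 1: (V_1 - 15)/20 + (V_1 - 0)/200 = 0
Collecting terms: 0.055 × V_1 = 0.75  =>  V_1 = 13.64 V
I_R2 = (V_1 - V_2)/R2 = (13.64 - 0)/200 = 0.06818 A
|I_R2| = 0.06818 A

Final answer: |I_R2| = 0.06818 A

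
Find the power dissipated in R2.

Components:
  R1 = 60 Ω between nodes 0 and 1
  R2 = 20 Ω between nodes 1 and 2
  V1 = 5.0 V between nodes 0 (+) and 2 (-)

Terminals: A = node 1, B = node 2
Nodal analysis, taking node 2 as the 0 V reference.
Source V1 fixes V_0 = 5 V.
KCL at each unknown node (sum of currents leaving = 0; resistances in Ω):
  Node 1: (V_1 - 5)/60 + (V_1 - 0)/20 = 0
Collecting terms: 0.06667 × V_1 = 0.08333  =>  V_1 = 1.25 V
I_R2 = (V_1 - V_2)/R2 = (1.25 - 0)/20 = 0.0625 A
P_R2 = I_R2² × R2 = (0.0625)² × 20 = 0.07812 W

Final answer: 0.07812 W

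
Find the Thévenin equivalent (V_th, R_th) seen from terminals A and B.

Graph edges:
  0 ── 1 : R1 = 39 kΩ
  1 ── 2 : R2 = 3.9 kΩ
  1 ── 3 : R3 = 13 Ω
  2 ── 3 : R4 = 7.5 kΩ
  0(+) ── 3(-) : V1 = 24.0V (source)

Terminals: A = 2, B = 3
Step 1 — V_th is the open-circuit voltage V_A - V_B (nothing connected across the terminals).
Nodal analysis, taking node 3 as the 0 V reference.
Source V1 fixes V_0 = 24 V.
KCL at each unknown node (sum of currents leaving = 0; resistances in Ω):
  Node 1: (V_1 - 24)/39000 + (V_1 - V_2)/3900 + (V_1 - 0)/13 = 0
  Node 2: (V_2 - V_1)/3900 + (V_2 - 0)/7500 = 0
Collecting terms (coefficients in siemens):
  0.07721·V_1 - 0.0002564·V_2 = 0.0006154
  0.0003897·V_2 - 0.0002564·V_1 = 0
Determinant D = (0.07721)(0.0003897) - (-0.0002564)(-0.0002564) = 0.00003002
V_1 = [(0.0006154)(0.0003897) - (-0.0002564)(0)]/D = 0.007988 V
V_2 = [(0.07721)(0) - (0.0006154)(-0.0002564)]/D = 0.005255 V
V_th = V_2 - V_3 = 0.005255 - 0 = 0.005255 V
Step 2 — R_th: zero the source — replace V1 by a short circuit (node 3 merges into node 0) — and find the resistance seen between A (node 2) and B (node 0).
Reduce the network between node 2 (A) and node 0 (B) by series/parallel combination:
  Rp1 = R1 ‖ R3 (parallel, both between nodes 0 and 1) = 1/(1/39000 + 1/13) = 13 Ω
  Rs1 = R2 + Rp1 (series, joined only at node 1) = 3900 + 13 = 3913 Ω
  Rp2 = R4 ‖ Rs1 (parallel, both between nodes 0 and 2) = 1/(1/7500 + 1/3913) = 2571 Ω
R_th = 2.571 kΩ

Final answer: V_th = 0.005255 V, R_th = 2.571 kΩ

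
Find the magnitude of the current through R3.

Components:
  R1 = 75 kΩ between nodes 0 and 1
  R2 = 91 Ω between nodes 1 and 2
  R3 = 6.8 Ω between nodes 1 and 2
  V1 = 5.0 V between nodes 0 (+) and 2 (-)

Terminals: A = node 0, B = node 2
Nodal analysis, taking node 2 as the 0 V reference.
Source V1 fixes V_0 = 5 V.
KCL at each unknown node (sum of currents leaving = 0; resistances in Ω):
  Node 1: (V_1 - 5)/75000 + (V_1 - 0)/91 + (V_1 - 0)/6.8 = 0
Collecting terms: 0.1581 × V_1 = 0.00006667  =>  V_1 = 0.0004218 V
I_R3 = (V_1 - V_2)/R3 = (0.0004218 - 0)/6.8 = 0.00006203 A
|I_R3| = 0.00006203 A

Final answer: |I_R3| = 6.203e-05 A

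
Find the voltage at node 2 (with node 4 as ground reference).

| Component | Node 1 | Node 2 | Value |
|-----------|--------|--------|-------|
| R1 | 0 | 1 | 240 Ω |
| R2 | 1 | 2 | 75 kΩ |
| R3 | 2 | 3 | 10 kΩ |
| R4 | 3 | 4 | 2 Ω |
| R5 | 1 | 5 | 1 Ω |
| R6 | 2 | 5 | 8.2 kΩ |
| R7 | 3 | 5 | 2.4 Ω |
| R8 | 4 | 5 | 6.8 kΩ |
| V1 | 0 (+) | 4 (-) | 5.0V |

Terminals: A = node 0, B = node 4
Nodal analysis, taking node 4 as the 0 V reference.
Source V1 fixes V_0 = 5 V.
KCL at each unknown node (sum of currents leaving = 0; resistances in Ω):
  Node 1: (V_1 - 5)/240 + (V_1 - V_2)/75000 + (V_1 - V_5)/1 = 0
  Node 2: (V_2 - V_1)/75000 + (V_2 - V_3)/10000 + (V_2 - V_5)/8200 = 0
  Node 3: (V_3 - V_2)/10000 + (V_3 - 0)/2 + (V_3 - V_5)/2.4 = 0
  Node 5: (V_5 - V_1)/1 + (V_5 - V_2)/8200 + (V_5 - V_3)/2.4 + (V_5 - 0)/6800 = 0
Collecting terms (coefficients in siemens):
  1.004·V_1 - 0.00001333·V_2 - 1·V_5 = 0.02083
  0.0002353·V_2 - 0.00001333·V_1 - 0.0001·V_3 - 0.000122·V_5 = 0
  0.9168·V_3 - 0.0001·V_2 - 0.4167·V_5 = 0
  1.417·V_5 - 1·V_1 - 0.000122·V_2 - 0.4167·V_3 = 0
Solving these 4 simultaneous equations (Gaussian elimination) gives:
  V_1 = 0.11 V, V_2 = 0.06997 V, V_3 = 0.04072 V, V_5 = 0.08959 V
The requested potential is V_2 = 0.06997 V.

Final answer: V_2 = 0.06997 V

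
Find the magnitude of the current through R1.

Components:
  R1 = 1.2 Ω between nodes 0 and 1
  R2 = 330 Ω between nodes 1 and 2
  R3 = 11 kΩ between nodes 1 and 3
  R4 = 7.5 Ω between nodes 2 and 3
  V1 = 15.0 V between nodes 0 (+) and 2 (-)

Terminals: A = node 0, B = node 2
Nodal analysis, taking node 2 as the 0 V reference.
Source V1 fixes V_0 = 15 V.
KCL at each unknown node (sum of currents leaving = 0; resistances in Ω):
  Node 1: (V_1 - 15)/1.2 + (V_1 - 0)/330 + (V_1 - V_3)/11000 = 0
  Node 3: (V_3 - V_1)/11000 + (V_3 - 0)/7.5 = 0
Collecting terms (coefficients in siemens):
  0.8365·V_1 - 0.00009091·V_3 = 12.5
  0.1334·V_3 - 0.00009091·V_1 = 0
Determinant D = (0.8365)(0.1334) - (-0.00009091)(-0.00009091) = 0.1116
V_1 = [(12.5)(0.1334) - (-0.00009091)(0)]/D = 14.94 V
V_3 = [(0.8365)(0) - (12.5)(-0.00009091)]/D = 0.01018 V
I_R1 = (V_0 - V_1)/R1 = (15 - 14.94)/1.2 = 0.04664 A
|I_R1| = 0.04664 A

Final answer: |I_R1| = 0.04664 A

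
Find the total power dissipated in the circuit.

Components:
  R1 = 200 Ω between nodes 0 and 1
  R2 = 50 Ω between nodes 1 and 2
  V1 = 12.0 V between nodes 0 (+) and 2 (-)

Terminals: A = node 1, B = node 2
Nodal analysis, taking node 2 as the 0 V reference.
Source V1 fixes V_0 = 12 V.
KCL at each unknown node (sum of currents leaving = 0; resistances in Ω):
  Node 1: (V_1 - 12)/200 + (V_1 - 0)/50 = 0
Collecting terms: 0.025 × V_1 = 0.06  =>  V_1 = 2.4 V
Power in each resistor, P = (ΔV)²/R:
  P_R1 = (12 - 2.4)²/200 = 0.4608 W
  P_R2 = (2.4 - 0)²/50 = 0.1152 W
P_total = P_R1 + P_R2 = 0.576 W

Final answer: 0.576 W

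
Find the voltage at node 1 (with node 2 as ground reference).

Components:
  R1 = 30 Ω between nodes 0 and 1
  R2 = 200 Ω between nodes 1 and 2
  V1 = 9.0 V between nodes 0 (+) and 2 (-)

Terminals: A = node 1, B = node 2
Nodal analysis, taking node 2 as the 0 V reference.
Source V1 fixes V_0 = 9 V.
KCL at each unknown node (sum of currents leaving = 0; resistances in Ω):
  Node 1: (V_1 - 9)/30 + (V_1 - 0)/200 = 0
Collecting terms: 0.03833 × V_1 = 0.3  =>  V_1 = 7.826 V
The requested potential is V_1 = 7.826 V.

Final answer: V_1 = 7.826 V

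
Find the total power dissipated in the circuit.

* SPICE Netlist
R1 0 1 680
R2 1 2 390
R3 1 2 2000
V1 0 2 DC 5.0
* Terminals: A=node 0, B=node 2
Nodal analysis, taking node 2 as the 0 V reference.
Source V1 fixes V_0 = 5 V.
KCL at each unknown node (sum of currents leaving = 0; resistances in Ω):
  Node 1: (V_1 - 5)/680 + (V_1 - 0)/390 + (V_1 - 0)/2000 = 0
Collecting terms: 0.004535 × V_1 = 0.007353  =>  V_1 = 1.621 V
Power in each resistor, P = (ΔV)²/R:
  P_R1 = (5 - 1.621)²/680 = 0.01679 W
  P_R2 = (1.621 - 0)²/390 = 0.006742 W
  P_R3 = (1.621 - 0)²/2000 = 0.001315 W
P_total = P_R1 + P_R2 + P_R3 = 0.02484 W

Final answer: 0.02484 W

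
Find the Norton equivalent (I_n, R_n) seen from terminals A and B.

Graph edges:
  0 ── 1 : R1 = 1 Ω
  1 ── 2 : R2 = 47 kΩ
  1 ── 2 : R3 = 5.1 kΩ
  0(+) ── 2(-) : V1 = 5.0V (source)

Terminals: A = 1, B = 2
Find the Thévenin equivalent first; then I_n = V_th/R_th and R_n = R_th.
Step 1 — V_th is the open-circuit voltage V_A - V_B (nothing connected across the terminals).
Nodal analysis, taking node 2 as the 0 V reference.
Source V1 fixes V_0 = 5 V.
KCL at each unknown node (sum of currents leaving = 0; resistances in Ω):
  Node 1: (V_1 - 5)/1 + (V_1 - 0)/47000 + (V_1 - 0)/5100 = 0
Collecting terms: 1 × V_1 = 5  =>  V_1 = 4.999 V
V_th = V_1 - V_2 = 4.999 - 0 = 4.999 V
Step 2 — R_th: zero the source — replace V1 by a short circuit (node 2 merges into node 0) — and find the resistance seen between A (node 1) and B (node 0).
Reduce the network between node 1 (A) and node 0 (B) by series/parallel combination:
  Rp1 = R1 ‖ R2 ‖ R3 (parallel, all between nodes 0 and 1) = 1/(1/1 + 1/47000 + 1/5100) = 0.9998 Ω
R_th = 0.9998 Ω
I_n = V_th/R_th = 4.999/0.9998 = 5 A, and R_n = R_th = 0.9998 Ω

Final answer: I_n = 5 A, R_n = 0.9998 Ω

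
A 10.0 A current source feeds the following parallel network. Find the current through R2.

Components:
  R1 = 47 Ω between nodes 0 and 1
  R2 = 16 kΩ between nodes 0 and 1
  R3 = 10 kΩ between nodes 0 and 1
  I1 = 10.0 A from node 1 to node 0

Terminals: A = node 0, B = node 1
All resistors sit directly between nodes 0 and 1, so they are in parallel and share one voltage V; the full source current 10 A splits among them.
1/R_par = 1/47 + 1/16000 + 1/10000 = 0.02144 S  =>  R_par = 46.64 Ω
V = I × R_par = 10 × 46.64 = 466.4 V
I_R2 = V/R2 = 466.4/16000 = 0.02915 A

Final answer: 0.02915 A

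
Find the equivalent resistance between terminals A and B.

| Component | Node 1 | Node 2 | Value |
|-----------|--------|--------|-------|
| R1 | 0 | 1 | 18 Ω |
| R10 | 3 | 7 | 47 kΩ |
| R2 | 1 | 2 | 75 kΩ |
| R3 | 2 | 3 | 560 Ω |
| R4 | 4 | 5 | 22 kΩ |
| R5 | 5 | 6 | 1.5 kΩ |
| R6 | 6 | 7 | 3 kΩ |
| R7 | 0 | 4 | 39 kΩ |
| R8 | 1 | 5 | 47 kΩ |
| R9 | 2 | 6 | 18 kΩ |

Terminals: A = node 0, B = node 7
The network is not a plain series/parallel combination. Inject a 1 A test current into terminal A (node 0) and return it from terminal B (node 7); then R_eq = V_A / (1 A).
Nodal analysis, taking node 7 as the 0 V reference.
Current source I_test pushes 1 A into node 0 and draws it out of node 7.
KCL at each unknown node (sum of currents leaving = 0; resistances in Ω):
  Node 0: (V_0 - V_1)/18 + (V_0 - V_4)/39000 - 1 = 0
  Node 1: (V_1 - V_0)/18 + (V_1 - V_2)/75000 + (V_1 - V_5)/47000 = 0
  Node 2: (V_2 - V_1)/75000 + (V_2 - V_3)/560 + (V_2 - V_6)/18000 = 0
  Node 3: (V_3 - V_2)/560 + (V_3 - 0)/47000 = 0
  Node 4: (V_4 - V_0)/39000 + (V_4 - V_5)/22000 = 0
  Node 5: (V_5 - V_1)/47000 + (V_5 - V_4)/22000 + (V_5 - V_6)/1500 = 0
  Node 6: (V_6 - V_2)/18000 + (V_6 - V_5)/1500 + (V_6 - 0)/3000 = 0
Collecting terms (coefficients in siemens):
  0.05558·V_0 - 0.05556·V_1 - 0.00002564·V_4 = 1
  0.05559·V_1 - 0.05556·V_0 - 0.00001333·V_2 - 0.00002128·V_5 = 0
  0.001855·V_2 - 0.00001333·V_1 - 0.001786·V_3 - 0.00005556·V_6 = 0
  0.001807·V_3 - 0.001786·V_2 = 0
  0.0000711·V_4 - 0.00002564·V_0 - 0.00004545·V_5 = 0
  0.0007334·V_5 - 0.00002128·V_1 - 0.00004545·V_4 - 0.0006667·V_6 = 0
  0.001056·V_6 - 0.00005556·V_2 - 0.0006667·V_5 = 0
Solving these 7 simultaneous equations (Gaussian elimination) gives:
  V_0 = 23780 V, V_1 = 23760 V, V_2 = 5176 V, V_3 = 5115 V
  V_4 = 11010 V, V_5 = 3802 V, V_6 = 2674 V
R_eq = V_0 / 1 A = 23780 Ω = 23.78 kΩ

Final answer: 23.78 kΩ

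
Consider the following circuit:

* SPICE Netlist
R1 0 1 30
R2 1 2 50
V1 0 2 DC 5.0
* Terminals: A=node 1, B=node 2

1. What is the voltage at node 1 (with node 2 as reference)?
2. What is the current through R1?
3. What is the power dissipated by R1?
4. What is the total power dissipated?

Nodal analysis, taking node 2 as the 0 V reference.
Source V1 fixes V_0 = 5 V.
KCL at each unknown node (sum of currents leaving = 0; resistances in Ω):
  Node 1: (V_1 - 5)/30 + (V_1 - 0)/50 = 0
Collecting terms: 0.05333 × V_1 = 0.1667  =>  V_1 = 3.125 V
Part 1:
  Read off the nodal solution: V_1 = 3.125 V
Part 2:
  I_R1 = (V_0 - V_1)/R1 = (5 - 3.125)/30 = 0.0625 A
  Magnitude: I_R1 = 0.0625 A
Part 3:
  I_R1 = (V_0 - V_1)/R1 = (5 - 3.125)/30 = 0.0625 A
  P_R1 = I_R1² × R1 = (0.0625)² × 30 = 0.1172 W
Part 4:
  Power in each resistor, P = (ΔV)²/R:
    P_R1 = (5 - 3.125)²/30 = 0.1172 W
    P_R2 = (3.125 - 0)²/50 = 0.1953 W
  P_total = P_R1 + P_R2 = 0.3125 W

Final answers:
1. V_1 = 3.125 V
2. I_R1 = 0.0625 A
3. P_R1 = 0.1172 W
4. P_total = 0.3125 W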